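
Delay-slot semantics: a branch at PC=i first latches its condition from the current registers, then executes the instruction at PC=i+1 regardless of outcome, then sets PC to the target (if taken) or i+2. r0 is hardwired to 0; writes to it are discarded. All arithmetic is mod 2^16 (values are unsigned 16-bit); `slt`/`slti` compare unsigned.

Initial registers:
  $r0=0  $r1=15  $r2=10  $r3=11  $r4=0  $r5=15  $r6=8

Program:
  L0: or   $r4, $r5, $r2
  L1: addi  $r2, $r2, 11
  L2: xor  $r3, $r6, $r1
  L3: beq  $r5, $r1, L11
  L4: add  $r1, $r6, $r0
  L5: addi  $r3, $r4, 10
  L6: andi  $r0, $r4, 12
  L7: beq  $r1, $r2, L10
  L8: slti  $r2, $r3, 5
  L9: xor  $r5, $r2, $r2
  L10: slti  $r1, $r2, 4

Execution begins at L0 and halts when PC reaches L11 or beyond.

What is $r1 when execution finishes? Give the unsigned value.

8

#0 or   $r4, $r5, $r2 ; 0/15/10/11/15/15/8
#1 addi  $r2, $r2, 11 ; 0/15/21/11/15/15/8
#2 xor  $r3, $r6, $r1 ; 0/15/21/7/15/15/8
#3 beq  $r5, $r1, L11 ; 0/15/21/7/15/15/8 ; →target
#4 add  $r1, $r6, $r0 ; 0/8/21/7/15/15/8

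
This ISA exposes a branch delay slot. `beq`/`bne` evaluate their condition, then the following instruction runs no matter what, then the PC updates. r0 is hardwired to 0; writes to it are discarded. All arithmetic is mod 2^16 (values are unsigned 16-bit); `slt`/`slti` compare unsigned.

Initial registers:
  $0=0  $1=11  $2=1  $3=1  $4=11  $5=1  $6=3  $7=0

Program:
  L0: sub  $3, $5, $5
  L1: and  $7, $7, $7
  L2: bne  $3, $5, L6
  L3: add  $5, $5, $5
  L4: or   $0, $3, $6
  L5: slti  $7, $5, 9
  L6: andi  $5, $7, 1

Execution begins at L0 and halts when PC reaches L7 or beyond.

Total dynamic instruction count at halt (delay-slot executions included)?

  step pc=0: sub  $3, $5, $5  regs=(0,11,1,0,11,1,3,0)
  step pc=1: and  $7, $7, $7  regs=(0,11,1,0,11,1,3,0)
  step pc=2: bne  $3, $5, L6  cond=T  regs=(0,11,1,0,11,1,3,0)
  step pc=3: add  $5, $5, $5  regs=(0,11,1,0,11,2,3,0)
  step pc=6: andi  $5, $7, 1  regs=(0,11,1,0,11,0,3,0)

5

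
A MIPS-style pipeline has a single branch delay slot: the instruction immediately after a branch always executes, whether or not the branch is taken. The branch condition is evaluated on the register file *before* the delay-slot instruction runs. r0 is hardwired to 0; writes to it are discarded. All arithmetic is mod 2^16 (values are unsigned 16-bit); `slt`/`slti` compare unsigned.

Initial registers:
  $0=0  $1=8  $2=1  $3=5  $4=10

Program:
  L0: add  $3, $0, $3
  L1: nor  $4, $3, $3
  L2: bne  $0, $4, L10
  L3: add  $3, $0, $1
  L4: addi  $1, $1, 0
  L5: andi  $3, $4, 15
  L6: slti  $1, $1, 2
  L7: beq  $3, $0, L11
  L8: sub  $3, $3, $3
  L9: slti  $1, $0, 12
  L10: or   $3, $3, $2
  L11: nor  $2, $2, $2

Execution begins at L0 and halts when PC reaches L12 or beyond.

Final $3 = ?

[0] add  $3, $0, $3  →  {$0:0, $1:8, $2:1, $3:5, $4:10}
[1] nor  $4, $3, $3  →  {$0:0, $1:8, $2:1, $3:5, $4:65530}
[2] bne  $0, $4, L10  →  {$0:0, $1:8, $2:1, $3:5, $4:65530}  ⟨branch taken⟩
[3] add  $3, $0, $1  →  {$0:0, $1:8, $2:1, $3:8, $4:65530}
[10] or   $3, $3, $2  →  {$0:0, $1:8, $2:1, $3:9, $4:65530}
[11] nor  $2, $2, $2  →  {$0:0, $1:8, $2:65534, $3:9, $4:65530}

9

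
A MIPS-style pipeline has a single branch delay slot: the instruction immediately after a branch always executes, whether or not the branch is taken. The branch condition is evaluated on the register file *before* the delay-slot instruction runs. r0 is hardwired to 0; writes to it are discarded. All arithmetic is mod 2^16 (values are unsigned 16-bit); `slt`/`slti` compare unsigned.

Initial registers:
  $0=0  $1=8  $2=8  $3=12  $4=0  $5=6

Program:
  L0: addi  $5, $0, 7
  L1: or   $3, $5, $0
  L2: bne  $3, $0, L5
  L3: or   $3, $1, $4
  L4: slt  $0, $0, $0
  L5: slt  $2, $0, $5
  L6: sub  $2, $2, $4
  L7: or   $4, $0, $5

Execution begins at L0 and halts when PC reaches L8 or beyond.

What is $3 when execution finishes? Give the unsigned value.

  step pc=0: addi  $5, $0, 7  regs=(0,8,8,12,0,7)
  step pc=1: or   $3, $5, $0  regs=(0,8,8,7,0,7)
  step pc=2: bne  $3, $0, L5  cond=T  regs=(0,8,8,7,0,7)
  step pc=3: or   $3, $1, $4  regs=(0,8,8,8,0,7)
  step pc=5: slt  $2, $0, $5  regs=(0,8,1,8,0,7)
  step pc=6: sub  $2, $2, $4  regs=(0,8,1,8,0,7)
  step pc=7: or   $4, $0, $5  regs=(0,8,1,8,7,7)

8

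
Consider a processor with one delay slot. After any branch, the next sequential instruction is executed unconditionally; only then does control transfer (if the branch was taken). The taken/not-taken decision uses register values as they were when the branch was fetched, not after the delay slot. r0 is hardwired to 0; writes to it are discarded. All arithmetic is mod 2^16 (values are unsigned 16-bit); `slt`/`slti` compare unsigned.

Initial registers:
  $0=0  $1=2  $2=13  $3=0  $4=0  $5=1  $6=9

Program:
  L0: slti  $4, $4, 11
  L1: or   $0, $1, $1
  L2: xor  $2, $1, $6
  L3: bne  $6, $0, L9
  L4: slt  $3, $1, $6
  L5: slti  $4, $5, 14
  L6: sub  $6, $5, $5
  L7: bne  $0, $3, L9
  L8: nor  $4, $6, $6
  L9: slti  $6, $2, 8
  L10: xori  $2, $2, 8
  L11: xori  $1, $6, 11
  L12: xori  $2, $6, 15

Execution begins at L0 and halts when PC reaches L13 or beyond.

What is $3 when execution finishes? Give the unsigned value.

1

[0] slti  $4, $4, 11  →  {$0:0, $1:2, $2:13, $3:0, $4:1, $5:1, $6:9}
[1] or   $0, $1, $1  →  {$0:0, $1:2, $2:13, $3:0, $4:1, $5:1, $6:9}
[2] xor  $2, $1, $6  →  {$0:0, $1:2, $2:11, $3:0, $4:1, $5:1, $6:9}
[3] bne  $6, $0, L9  →  {$0:0, $1:2, $2:11, $3:0, $4:1, $5:1, $6:9}  ⟨branch taken⟩
[4] slt  $3, $1, $6  →  {$0:0, $1:2, $2:11, $3:1, $4:1, $5:1, $6:9}
[9] slti  $6, $2, 8  →  {$0:0, $1:2, $2:11, $3:1, $4:1, $5:1, $6:0}
[10] xori  $2, $2, 8  →  {$0:0, $1:2, $2:3, $3:1, $4:1, $5:1, $6:0}
[11] xori  $1, $6, 11  →  {$0:0, $1:11, $2:3, $3:1, $4:1, $5:1, $6:0}
[12] xori  $2, $6, 15  →  {$0:0, $1:11, $2:15, $3:1, $4:1, $5:1, $6:0}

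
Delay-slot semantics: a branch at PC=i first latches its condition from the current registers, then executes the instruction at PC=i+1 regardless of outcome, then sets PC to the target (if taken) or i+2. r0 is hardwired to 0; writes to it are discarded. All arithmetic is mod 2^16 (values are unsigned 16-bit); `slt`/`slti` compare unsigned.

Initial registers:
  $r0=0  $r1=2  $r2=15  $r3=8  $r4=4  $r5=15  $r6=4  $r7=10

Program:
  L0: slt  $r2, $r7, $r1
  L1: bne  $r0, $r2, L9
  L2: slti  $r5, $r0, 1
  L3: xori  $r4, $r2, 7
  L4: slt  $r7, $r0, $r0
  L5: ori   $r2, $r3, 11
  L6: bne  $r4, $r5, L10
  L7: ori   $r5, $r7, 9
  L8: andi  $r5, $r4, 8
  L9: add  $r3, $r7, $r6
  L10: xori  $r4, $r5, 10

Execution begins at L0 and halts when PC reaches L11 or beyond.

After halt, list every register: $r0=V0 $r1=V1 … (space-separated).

$r0=0 $r1=2 $r2=11 $r3=8 $r4=3 $r5=9 $r6=4 $r7=0

#0 slt  $r2, $r7, $r1 ; 0/2/0/8/4/15/4/10
#1 bne  $r0, $r2, L9 ; 0/2/0/8/4/15/4/10 ; →fallthru
#2 slti  $r5, $r0, 1 ; 0/2/0/8/4/1/4/10
#3 xori  $r4, $r2, 7 ; 0/2/0/8/7/1/4/10
#4 slt  $r7, $r0, $r0 ; 0/2/0/8/7/1/4/0
#5 ori   $r2, $r3, 11 ; 0/2/11/8/7/1/4/0
#6 bne  $r4, $r5, L10 ; 0/2/11/8/7/1/4/0 ; →target
#7 ori   $r5, $r7, 9 ; 0/2/11/8/7/9/4/0
#10 xori  $r4, $r5, 10 ; 0/2/11/8/3/9/4/0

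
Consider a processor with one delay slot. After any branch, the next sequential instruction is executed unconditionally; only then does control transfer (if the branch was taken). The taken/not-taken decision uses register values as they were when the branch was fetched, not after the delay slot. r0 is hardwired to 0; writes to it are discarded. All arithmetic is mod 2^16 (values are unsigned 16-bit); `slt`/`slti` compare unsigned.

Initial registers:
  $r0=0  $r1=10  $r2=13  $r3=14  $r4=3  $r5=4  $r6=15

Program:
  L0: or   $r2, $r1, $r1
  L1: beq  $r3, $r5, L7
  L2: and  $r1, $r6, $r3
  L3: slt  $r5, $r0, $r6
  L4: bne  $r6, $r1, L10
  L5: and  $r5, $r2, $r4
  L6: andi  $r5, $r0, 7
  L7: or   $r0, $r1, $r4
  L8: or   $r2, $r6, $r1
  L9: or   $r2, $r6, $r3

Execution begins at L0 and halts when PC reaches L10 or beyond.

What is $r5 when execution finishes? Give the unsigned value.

2

#0 or   $r2, $r1, $r1 ; 0/10/10/14/3/4/15
#1 beq  $r3, $r5, L7 ; 0/10/10/14/3/4/15 ; →fallthru
#2 and  $r1, $r6, $r3 ; 0/14/10/14/3/4/15
#3 slt  $r5, $r0, $r6 ; 0/14/10/14/3/1/15
#4 bne  $r6, $r1, L10 ; 0/14/10/14/3/1/15 ; →target
#5 and  $r5, $r2, $r4 ; 0/14/10/14/3/2/15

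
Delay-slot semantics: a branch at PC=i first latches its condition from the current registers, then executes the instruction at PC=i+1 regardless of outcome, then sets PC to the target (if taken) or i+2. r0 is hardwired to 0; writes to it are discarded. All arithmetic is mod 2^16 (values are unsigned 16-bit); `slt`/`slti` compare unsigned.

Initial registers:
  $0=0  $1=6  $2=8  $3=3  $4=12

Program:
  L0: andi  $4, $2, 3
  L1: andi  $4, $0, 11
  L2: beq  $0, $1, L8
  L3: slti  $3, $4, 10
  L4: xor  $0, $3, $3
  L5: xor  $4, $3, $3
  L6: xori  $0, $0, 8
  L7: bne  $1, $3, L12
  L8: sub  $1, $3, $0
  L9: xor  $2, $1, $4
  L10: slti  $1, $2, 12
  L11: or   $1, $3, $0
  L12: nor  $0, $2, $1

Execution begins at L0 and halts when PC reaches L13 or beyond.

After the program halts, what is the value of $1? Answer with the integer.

1

[0] andi  $4, $2, 3  →  {$0:0, $1:6, $2:8, $3:3, $4:0}
[1] andi  $4, $0, 11  →  {$0:0, $1:6, $2:8, $3:3, $4:0}
[2] beq  $0, $1, L8  →  {$0:0, $1:6, $2:8, $3:3, $4:0}  ⟨branch fallthrough⟩
[3] slti  $3, $4, 10  →  {$0:0, $1:6, $2:8, $3:1, $4:0}
[4] xor  $0, $3, $3  →  {$0:0, $1:6, $2:8, $3:1, $4:0}
[5] xor  $4, $3, $3  →  {$0:0, $1:6, $2:8, $3:1, $4:0}
[6] xori  $0, $0, 8  →  {$0:0, $1:6, $2:8, $3:1, $4:0}
[7] bne  $1, $3, L12  →  {$0:0, $1:6, $2:8, $3:1, $4:0}  ⟨branch taken⟩
[8] sub  $1, $3, $0  →  {$0:0, $1:1, $2:8, $3:1, $4:0}
[12] nor  $0, $2, $1  →  {$0:0, $1:1, $2:8, $3:1, $4:0}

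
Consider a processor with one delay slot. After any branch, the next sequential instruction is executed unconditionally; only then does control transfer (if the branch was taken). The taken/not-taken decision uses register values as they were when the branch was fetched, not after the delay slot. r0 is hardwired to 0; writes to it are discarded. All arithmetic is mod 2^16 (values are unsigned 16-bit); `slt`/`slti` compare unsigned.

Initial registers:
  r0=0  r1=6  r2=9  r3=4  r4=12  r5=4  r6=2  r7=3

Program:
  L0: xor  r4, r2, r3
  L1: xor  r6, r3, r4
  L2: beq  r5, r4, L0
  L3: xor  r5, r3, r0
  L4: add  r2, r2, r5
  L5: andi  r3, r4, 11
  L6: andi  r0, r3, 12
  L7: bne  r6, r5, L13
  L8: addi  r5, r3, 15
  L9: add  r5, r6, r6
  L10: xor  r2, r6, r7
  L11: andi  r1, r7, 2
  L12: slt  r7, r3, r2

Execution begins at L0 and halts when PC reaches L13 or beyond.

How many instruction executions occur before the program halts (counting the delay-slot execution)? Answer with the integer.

9

[0] xor  r4, r2, r3  →  {r0:0, r1:6, r2:9, r3:4, r4:13, r5:4, r6:2, r7:3}
[1] xor  r6, r3, r4  →  {r0:0, r1:6, r2:9, r3:4, r4:13, r5:4, r6:9, r7:3}
[2] beq  r5, r4, L0  →  {r0:0, r1:6, r2:9, r3:4, r4:13, r5:4, r6:9, r7:3}  ⟨branch fallthrough⟩
[3] xor  r5, r3, r0  →  {r0:0, r1:6, r2:9, r3:4, r4:13, r5:4, r6:9, r7:3}
[4] add  r2, r2, r5  →  {r0:0, r1:6, r2:13, r3:4, r4:13, r5:4, r6:9, r7:3}
[5] andi  r3, r4, 11  →  {r0:0, r1:6, r2:13, r3:9, r4:13, r5:4, r6:9, r7:3}
[6] andi  r0, r3, 12  →  {r0:0, r1:6, r2:13, r3:9, r4:13, r5:4, r6:9, r7:3}
[7] bne  r6, r5, L13  →  {r0:0, r1:6, r2:13, r3:9, r4:13, r5:4, r6:9, r7:3}  ⟨branch taken⟩
[8] addi  r5, r3, 15  →  {r0:0, r1:6, r2:13, r3:9, r4:13, r5:24, r6:9, r7:3}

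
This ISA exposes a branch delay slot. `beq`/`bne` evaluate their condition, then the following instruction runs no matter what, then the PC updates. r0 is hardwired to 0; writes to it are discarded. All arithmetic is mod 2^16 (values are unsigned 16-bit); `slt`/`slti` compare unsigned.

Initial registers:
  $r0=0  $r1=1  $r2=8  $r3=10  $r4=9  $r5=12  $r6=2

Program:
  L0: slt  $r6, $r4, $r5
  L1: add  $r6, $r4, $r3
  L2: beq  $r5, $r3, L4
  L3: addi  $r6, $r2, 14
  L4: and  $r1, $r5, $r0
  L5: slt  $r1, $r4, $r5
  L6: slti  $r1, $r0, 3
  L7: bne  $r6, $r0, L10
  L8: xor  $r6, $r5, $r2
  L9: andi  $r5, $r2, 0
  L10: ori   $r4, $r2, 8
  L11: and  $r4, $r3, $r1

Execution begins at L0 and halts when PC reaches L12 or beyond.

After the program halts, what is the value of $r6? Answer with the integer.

4

#0 slt  $r6, $r4, $r5 ; 0/1/8/10/9/12/1
#1 add  $r6, $r4, $r3 ; 0/1/8/10/9/12/19
#2 beq  $r5, $r3, L4 ; 0/1/8/10/9/12/19 ; →fallthru
#3 addi  $r6, $r2, 14 ; 0/1/8/10/9/12/22
#4 and  $r1, $r5, $r0 ; 0/0/8/10/9/12/22
#5 slt  $r1, $r4, $r5 ; 0/1/8/10/9/12/22
#6 slti  $r1, $r0, 3 ; 0/1/8/10/9/12/22
#7 bne  $r6, $r0, L10 ; 0/1/8/10/9/12/22 ; →target
#8 xor  $r6, $r5, $r2 ; 0/1/8/10/9/12/4
#10 ori   $r4, $r2, 8 ; 0/1/8/10/8/12/4
#11 and  $r4, $r3, $r1 ; 0/1/8/10/0/12/4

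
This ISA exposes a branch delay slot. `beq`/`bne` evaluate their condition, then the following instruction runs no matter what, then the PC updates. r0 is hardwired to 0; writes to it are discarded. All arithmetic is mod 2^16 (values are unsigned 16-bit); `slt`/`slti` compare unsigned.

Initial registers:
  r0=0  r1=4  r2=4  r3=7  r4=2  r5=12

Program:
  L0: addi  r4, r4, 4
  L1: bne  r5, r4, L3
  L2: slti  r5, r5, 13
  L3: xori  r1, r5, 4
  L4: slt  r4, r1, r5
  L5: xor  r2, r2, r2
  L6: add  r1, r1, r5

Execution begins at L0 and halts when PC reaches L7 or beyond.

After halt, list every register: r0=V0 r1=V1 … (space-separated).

r0=0 r1=6 r2=0 r3=7 r4=0 r5=1

[0] addi  r4, r4, 4  →  {r0:0, r1:4, r2:4, r3:7, r4:6, r5:12}
[1] bne  r5, r4, L3  →  {r0:0, r1:4, r2:4, r3:7, r4:6, r5:12}  ⟨branch taken⟩
[2] slti  r5, r5, 13  →  {r0:0, r1:4, r2:4, r3:7, r4:6, r5:1}
[3] xori  r1, r5, 4  →  {r0:0, r1:5, r2:4, r3:7, r4:6, r5:1}
[4] slt  r4, r1, r5  →  {r0:0, r1:5, r2:4, r3:7, r4:0, r5:1}
[5] xor  r2, r2, r2  →  {r0:0, r1:5, r2:0, r3:7, r4:0, r5:1}
[6] add  r1, r1, r5  →  {r0:0, r1:6, r2:0, r3:7, r4:0, r5:1}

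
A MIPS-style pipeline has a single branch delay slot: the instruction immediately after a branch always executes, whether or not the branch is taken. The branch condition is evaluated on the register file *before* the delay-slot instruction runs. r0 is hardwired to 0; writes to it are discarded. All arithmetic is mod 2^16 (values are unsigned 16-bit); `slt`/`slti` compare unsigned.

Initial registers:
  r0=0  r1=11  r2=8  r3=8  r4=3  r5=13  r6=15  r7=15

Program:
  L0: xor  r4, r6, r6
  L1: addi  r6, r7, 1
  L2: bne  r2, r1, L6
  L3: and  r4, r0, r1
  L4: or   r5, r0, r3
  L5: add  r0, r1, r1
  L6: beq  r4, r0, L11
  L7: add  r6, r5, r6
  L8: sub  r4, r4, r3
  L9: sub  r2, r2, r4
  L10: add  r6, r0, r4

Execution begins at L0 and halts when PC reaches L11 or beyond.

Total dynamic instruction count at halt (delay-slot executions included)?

6

[0] xor  r4, r6, r6  →  {r0:0, r1:11, r2:8, r3:8, r4:0, r5:13, r6:15, r7:15}
[1] addi  r6, r7, 1  →  {r0:0, r1:11, r2:8, r3:8, r4:0, r5:13, r6:16, r7:15}
[2] bne  r2, r1, L6  →  {r0:0, r1:11, r2:8, r3:8, r4:0, r5:13, r6:16, r7:15}  ⟨branch taken⟩
[3] and  r4, r0, r1  →  {r0:0, r1:11, r2:8, r3:8, r4:0, r5:13, r6:16, r7:15}
[6] beq  r4, r0, L11  →  {r0:0, r1:11, r2:8, r3:8, r4:0, r5:13, r6:16, r7:15}  ⟨branch taken⟩
[7] add  r6, r5, r6  →  {r0:0, r1:11, r2:8, r3:8, r4:0, r5:13, r6:29, r7:15}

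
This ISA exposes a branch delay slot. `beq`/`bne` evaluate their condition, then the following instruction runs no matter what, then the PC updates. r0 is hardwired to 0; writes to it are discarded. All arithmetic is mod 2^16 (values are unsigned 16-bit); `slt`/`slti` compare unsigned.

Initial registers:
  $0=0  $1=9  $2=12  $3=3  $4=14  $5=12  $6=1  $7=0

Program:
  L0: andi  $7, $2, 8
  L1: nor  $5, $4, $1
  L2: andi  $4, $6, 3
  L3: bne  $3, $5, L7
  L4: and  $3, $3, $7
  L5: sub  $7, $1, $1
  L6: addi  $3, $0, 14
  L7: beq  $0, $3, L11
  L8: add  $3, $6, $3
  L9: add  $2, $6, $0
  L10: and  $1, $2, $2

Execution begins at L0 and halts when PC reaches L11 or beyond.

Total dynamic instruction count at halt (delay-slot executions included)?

[0] andi  $7, $2, 8  →  {$0:0, $1:9, $2:12, $3:3, $4:14, $5:12, $6:1, $7:8}
[1] nor  $5, $4, $1  →  {$0:0, $1:9, $2:12, $3:3, $4:14, $5:65520, $6:1, $7:8}
[2] andi  $4, $6, 3  →  {$0:0, $1:9, $2:12, $3:3, $4:1, $5:65520, $6:1, $7:8}
[3] bne  $3, $5, L7  →  {$0:0, $1:9, $2:12, $3:3, $4:1, $5:65520, $6:1, $7:8}  ⟨branch taken⟩
[4] and  $3, $3, $7  →  {$0:0, $1:9, $2:12, $3:0, $4:1, $5:65520, $6:1, $7:8}
[7] beq  $0, $3, L11  →  {$0:0, $1:9, $2:12, $3:0, $4:1, $5:65520, $6:1, $7:8}  ⟨branch taken⟩
[8] add  $3, $6, $3  →  {$0:0, $1:9, $2:12, $3:1, $4:1, $5:65520, $6:1, $7:8}

7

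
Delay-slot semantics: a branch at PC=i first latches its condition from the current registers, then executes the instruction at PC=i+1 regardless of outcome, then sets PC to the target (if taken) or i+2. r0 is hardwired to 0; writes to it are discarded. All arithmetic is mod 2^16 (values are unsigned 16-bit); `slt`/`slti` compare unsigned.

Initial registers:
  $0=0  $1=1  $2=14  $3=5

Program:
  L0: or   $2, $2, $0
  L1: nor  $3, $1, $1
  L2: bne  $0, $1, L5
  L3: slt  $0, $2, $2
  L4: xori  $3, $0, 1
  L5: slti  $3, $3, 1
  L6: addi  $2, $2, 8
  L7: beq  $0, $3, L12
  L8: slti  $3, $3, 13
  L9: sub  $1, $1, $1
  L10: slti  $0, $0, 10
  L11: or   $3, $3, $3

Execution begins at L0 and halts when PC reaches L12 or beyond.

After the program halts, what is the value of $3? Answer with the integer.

1

[0] or   $2, $2, $0  →  {$0:0, $1:1, $2:14, $3:5}
[1] nor  $3, $1, $1  →  {$0:0, $1:1, $2:14, $3:65534}
[2] bne  $0, $1, L5  →  {$0:0, $1:1, $2:14, $3:65534}  ⟨branch taken⟩
[3] slt  $0, $2, $2  →  {$0:0, $1:1, $2:14, $3:65534}
[5] slti  $3, $3, 1  →  {$0:0, $1:1, $2:14, $3:0}
[6] addi  $2, $2, 8  →  {$0:0, $1:1, $2:22, $3:0}
[7] beq  $0, $3, L12  →  {$0:0, $1:1, $2:22, $3:0}  ⟨branch taken⟩
[8] slti  $3, $3, 13  →  {$0:0, $1:1, $2:22, $3:1}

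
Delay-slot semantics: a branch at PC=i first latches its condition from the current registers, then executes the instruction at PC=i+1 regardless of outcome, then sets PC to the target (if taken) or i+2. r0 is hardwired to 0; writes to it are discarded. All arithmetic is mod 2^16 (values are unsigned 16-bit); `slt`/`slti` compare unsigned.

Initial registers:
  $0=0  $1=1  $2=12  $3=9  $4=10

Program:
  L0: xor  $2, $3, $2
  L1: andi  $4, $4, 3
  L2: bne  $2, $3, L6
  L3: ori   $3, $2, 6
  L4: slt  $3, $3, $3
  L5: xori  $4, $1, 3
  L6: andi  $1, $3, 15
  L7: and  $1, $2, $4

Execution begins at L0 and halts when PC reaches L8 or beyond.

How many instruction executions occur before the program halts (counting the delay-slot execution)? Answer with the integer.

#0 xor  $2, $3, $2 ; 0/1/5/9/10
#1 andi  $4, $4, 3 ; 0/1/5/9/2
#2 bne  $2, $3, L6 ; 0/1/5/9/2 ; →target
#3 ori   $3, $2, 6 ; 0/1/5/7/2
#6 andi  $1, $3, 15 ; 0/7/5/7/2
#7 and  $1, $2, $4 ; 0/0/5/7/2

6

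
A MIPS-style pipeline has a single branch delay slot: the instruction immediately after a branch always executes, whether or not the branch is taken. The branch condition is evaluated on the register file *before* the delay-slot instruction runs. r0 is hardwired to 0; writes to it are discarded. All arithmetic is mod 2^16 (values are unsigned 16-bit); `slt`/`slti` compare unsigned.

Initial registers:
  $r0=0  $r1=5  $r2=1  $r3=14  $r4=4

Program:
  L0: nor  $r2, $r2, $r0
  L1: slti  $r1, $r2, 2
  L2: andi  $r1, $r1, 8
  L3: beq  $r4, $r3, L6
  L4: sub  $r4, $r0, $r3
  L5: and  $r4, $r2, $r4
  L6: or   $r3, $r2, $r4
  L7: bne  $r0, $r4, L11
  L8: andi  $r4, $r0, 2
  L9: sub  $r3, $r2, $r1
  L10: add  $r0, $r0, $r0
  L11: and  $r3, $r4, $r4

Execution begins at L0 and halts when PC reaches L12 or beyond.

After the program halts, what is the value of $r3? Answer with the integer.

0

[0] nor  $r2, $r2, $r0  →  {$r0:0, $r1:5, $r2:65534, $r3:14, $r4:4}
[1] slti  $r1, $r2, 2  →  {$r0:0, $r1:0, $r2:65534, $r3:14, $r4:4}
[2] andi  $r1, $r1, 8  →  {$r0:0, $r1:0, $r2:65534, $r3:14, $r4:4}
[3] beq  $r4, $r3, L6  →  {$r0:0, $r1:0, $r2:65534, $r3:14, $r4:4}  ⟨branch fallthrough⟩
[4] sub  $r4, $r0, $r3  →  {$r0:0, $r1:0, $r2:65534, $r3:14, $r4:65522}
[5] and  $r4, $r2, $r4  →  {$r0:0, $r1:0, $r2:65534, $r3:14, $r4:65522}
[6] or   $r3, $r2, $r4  →  {$r0:0, $r1:0, $r2:65534, $r3:65534, $r4:65522}
[7] bne  $r0, $r4, L11  →  {$r0:0, $r1:0, $r2:65534, $r3:65534, $r4:65522}  ⟨branch taken⟩
[8] andi  $r4, $r0, 2  →  {$r0:0, $r1:0, $r2:65534, $r3:65534, $r4:0}
[11] and  $r3, $r4, $r4  →  {$r0:0, $r1:0, $r2:65534, $r3:0, $r4:0}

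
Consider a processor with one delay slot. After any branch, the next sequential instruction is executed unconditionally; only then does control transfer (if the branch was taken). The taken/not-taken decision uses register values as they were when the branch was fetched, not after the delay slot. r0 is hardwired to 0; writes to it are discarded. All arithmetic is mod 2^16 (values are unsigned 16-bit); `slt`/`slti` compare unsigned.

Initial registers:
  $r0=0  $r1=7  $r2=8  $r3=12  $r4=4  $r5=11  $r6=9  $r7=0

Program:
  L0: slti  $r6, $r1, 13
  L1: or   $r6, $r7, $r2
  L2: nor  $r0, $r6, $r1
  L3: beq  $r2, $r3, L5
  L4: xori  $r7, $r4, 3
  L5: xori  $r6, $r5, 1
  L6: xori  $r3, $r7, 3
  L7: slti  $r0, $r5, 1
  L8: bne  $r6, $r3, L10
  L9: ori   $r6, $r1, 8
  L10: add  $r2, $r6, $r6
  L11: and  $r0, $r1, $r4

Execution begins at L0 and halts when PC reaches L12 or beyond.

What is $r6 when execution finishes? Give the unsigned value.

15

  step pc=0: slti  $r6, $r1, 13  regs=(0,7,8,12,4,11,1,0)
  step pc=1: or   $r6, $r7, $r2  regs=(0,7,8,12,4,11,8,0)
  step pc=2: nor  $r0, $r6, $r1  regs=(0,7,8,12,4,11,8,0)
  step pc=3: beq  $r2, $r3, L5  cond=F  regs=(0,7,8,12,4,11,8,0)
  step pc=4: xori  $r7, $r4, 3  regs=(0,7,8,12,4,11,8,7)
  step pc=5: xori  $r6, $r5, 1  regs=(0,7,8,12,4,11,10,7)
  step pc=6: xori  $r3, $r7, 3  regs=(0,7,8,4,4,11,10,7)
  step pc=7: slti  $r0, $r5, 1  regs=(0,7,8,4,4,11,10,7)
  step pc=8: bne  $r6, $r3, L10  cond=T  regs=(0,7,8,4,4,11,10,7)
  step pc=9: ori   $r6, $r1, 8  regs=(0,7,8,4,4,11,15,7)
  step pc=10: add  $r2, $r6, $r6  regs=(0,7,30,4,4,11,15,7)
  step pc=11: and  $r0, $r1, $r4  regs=(0,7,30,4,4,11,15,7)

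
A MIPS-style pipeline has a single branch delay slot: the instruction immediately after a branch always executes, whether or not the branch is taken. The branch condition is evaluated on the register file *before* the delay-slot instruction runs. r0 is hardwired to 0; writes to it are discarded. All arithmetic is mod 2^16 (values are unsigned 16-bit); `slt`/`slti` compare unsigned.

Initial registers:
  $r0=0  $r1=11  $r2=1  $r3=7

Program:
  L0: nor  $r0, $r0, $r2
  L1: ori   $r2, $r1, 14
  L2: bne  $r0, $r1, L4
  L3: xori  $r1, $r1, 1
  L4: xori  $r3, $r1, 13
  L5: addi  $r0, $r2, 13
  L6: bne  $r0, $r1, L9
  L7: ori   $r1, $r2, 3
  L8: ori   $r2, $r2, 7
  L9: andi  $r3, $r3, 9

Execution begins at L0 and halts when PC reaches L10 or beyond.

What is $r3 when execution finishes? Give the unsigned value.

PC=0  nor  $r0, $r0, $r2     | $r0=0 $r1=11 $r2=1 $r3=7
PC=1  ori   $r2, $r1, 14     | $r0=0 $r1=11 $r2=15 $r3=7
PC=2  bne  $r0, $r1, L4      | $r0=0 $r1=11 $r2=15 $r3=7  [TAKEN]
PC=3  xori  $r1, $r1, 1      | $r0=0 $r1=10 $r2=15 $r3=7
PC=4  xori  $r3, $r1, 13     | $r0=0 $r1=10 $r2=15 $r3=7
PC=5  addi  $r0, $r2, 13     | $r0=0 $r1=10 $r2=15 $r3=7
PC=6  bne  $r0, $r1, L9      | $r0=0 $r1=10 $r2=15 $r3=7  [TAKEN]
PC=7  ori   $r1, $r2, 3      | $r0=0 $r1=15 $r2=15 $r3=7
PC=9  andi  $r3, $r3, 9      | $r0=0 $r1=15 $r2=15 $r3=1

1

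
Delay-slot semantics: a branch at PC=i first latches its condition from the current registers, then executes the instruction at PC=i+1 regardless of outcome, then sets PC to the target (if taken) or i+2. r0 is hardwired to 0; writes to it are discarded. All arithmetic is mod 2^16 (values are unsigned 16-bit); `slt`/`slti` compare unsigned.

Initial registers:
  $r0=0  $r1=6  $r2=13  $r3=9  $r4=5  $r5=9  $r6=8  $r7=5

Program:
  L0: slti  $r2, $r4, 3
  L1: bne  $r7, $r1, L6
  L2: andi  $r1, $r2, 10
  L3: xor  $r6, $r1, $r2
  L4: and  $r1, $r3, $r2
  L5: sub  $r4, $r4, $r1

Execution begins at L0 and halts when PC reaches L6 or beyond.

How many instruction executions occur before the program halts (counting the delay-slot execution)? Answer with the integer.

#0 slti  $r2, $r4, 3 ; 0/6/0/9/5/9/8/5
#1 bne  $r7, $r1, L6 ; 0/6/0/9/5/9/8/5 ; →target
#2 andi  $r1, $r2, 10 ; 0/0/0/9/5/9/8/5

3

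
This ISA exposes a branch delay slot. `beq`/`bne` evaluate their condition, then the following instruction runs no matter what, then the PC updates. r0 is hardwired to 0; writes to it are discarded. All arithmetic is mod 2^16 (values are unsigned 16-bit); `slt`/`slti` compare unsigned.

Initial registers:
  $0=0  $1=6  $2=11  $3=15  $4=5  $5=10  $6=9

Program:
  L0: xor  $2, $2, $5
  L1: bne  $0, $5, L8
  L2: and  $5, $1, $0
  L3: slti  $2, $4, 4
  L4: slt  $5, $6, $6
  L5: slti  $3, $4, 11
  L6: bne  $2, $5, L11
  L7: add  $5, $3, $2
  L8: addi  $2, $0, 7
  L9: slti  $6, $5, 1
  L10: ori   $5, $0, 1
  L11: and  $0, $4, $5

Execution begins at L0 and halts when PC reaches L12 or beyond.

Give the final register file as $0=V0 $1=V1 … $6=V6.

$0=0 $1=6 $2=7 $3=15 $4=5 $5=1 $6=1

#0 xor  $2, $2, $5 ; 0/6/1/15/5/10/9
#1 bne  $0, $5, L8 ; 0/6/1/15/5/10/9 ; →target
#2 and  $5, $1, $0 ; 0/6/1/15/5/0/9
#8 addi  $2, $0, 7 ; 0/6/7/15/5/0/9
#9 slti  $6, $5, 1 ; 0/6/7/15/5/0/1
#10 ori   $5, $0, 1 ; 0/6/7/15/5/1/1
#11 and  $0, $4, $5 ; 0/6/7/15/5/1/1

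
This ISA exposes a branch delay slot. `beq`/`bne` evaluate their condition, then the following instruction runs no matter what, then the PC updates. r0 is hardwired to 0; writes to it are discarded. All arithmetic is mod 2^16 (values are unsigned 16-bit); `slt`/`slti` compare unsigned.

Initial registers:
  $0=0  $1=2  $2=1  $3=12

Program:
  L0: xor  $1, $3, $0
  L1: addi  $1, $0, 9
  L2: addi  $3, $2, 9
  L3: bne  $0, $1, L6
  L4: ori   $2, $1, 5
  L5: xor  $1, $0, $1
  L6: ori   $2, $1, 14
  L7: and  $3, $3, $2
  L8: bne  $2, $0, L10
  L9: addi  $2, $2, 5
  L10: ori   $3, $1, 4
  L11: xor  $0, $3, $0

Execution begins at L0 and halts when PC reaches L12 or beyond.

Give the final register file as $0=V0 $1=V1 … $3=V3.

$0=0 $1=9 $2=20 $3=13

[0] xor  $1, $3, $0  →  {$0:0, $1:12, $2:1, $3:12}
[1] addi  $1, $0, 9  →  {$0:0, $1:9, $2:1, $3:12}
[2] addi  $3, $2, 9  →  {$0:0, $1:9, $2:1, $3:10}
[3] bne  $0, $1, L6  →  {$0:0, $1:9, $2:1, $3:10}  ⟨branch taken⟩
[4] ori   $2, $1, 5  →  {$0:0, $1:9, $2:13, $3:10}
[6] ori   $2, $1, 14  →  {$0:0, $1:9, $2:15, $3:10}
[7] and  $3, $3, $2  →  {$0:0, $1:9, $2:15, $3:10}
[8] bne  $2, $0, L10  →  {$0:0, $1:9, $2:15, $3:10}  ⟨branch taken⟩
[9] addi  $2, $2, 5  →  {$0:0, $1:9, $2:20, $3:10}
[10] ori   $3, $1, 4  →  {$0:0, $1:9, $2:20, $3:13}
[11] xor  $0, $3, $0  →  {$0:0, $1:9, $2:20, $3:13}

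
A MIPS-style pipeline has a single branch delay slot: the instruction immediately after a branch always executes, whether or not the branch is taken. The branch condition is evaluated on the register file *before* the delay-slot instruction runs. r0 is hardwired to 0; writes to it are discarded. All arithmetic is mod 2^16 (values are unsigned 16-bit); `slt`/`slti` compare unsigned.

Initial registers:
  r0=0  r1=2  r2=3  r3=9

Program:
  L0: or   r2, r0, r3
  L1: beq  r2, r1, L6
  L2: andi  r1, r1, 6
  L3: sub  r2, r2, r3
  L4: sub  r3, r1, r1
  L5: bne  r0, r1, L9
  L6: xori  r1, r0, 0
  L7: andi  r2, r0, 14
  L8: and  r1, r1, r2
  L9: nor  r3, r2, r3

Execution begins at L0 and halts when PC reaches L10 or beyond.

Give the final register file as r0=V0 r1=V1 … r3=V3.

r0=0 r1=0 r2=0 r3=65535

[0] or   r2, r0, r3  →  {r0:0, r1:2, r2:9, r3:9}
[1] beq  r2, r1, L6  →  {r0:0, r1:2, r2:9, r3:9}  ⟨branch fallthrough⟩
[2] andi  r1, r1, 6  →  {r0:0, r1:2, r2:9, r3:9}
[3] sub  r2, r2, r3  →  {r0:0, r1:2, r2:0, r3:9}
[4] sub  r3, r1, r1  →  {r0:0, r1:2, r2:0, r3:0}
[5] bne  r0, r1, L9  →  {r0:0, r1:2, r2:0, r3:0}  ⟨branch taken⟩
[6] xori  r1, r0, 0  →  {r0:0, r1:0, r2:0, r3:0}
[9] nor  r3, r2, r3  →  {r0:0, r1:0, r2:0, r3:65535}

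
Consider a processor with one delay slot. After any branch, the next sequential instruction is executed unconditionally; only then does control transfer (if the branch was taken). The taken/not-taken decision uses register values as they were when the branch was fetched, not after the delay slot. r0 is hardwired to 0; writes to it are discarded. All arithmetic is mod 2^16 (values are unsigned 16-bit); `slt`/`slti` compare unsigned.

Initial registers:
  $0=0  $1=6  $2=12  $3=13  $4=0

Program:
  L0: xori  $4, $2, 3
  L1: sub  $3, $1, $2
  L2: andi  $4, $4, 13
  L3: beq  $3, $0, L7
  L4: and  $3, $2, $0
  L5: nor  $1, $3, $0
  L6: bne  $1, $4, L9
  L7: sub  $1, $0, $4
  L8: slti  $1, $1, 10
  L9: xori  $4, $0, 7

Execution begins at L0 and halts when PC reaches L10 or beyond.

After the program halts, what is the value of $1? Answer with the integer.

65523

PC=0  xori  $4, $2, 3        | $0=0 $1=6 $2=12 $3=13 $4=15
PC=1  sub  $3, $1, $2        | $0=0 $1=6 $2=12 $3=65530 $4=15
PC=2  andi  $4, $4, 13       | $0=0 $1=6 $2=12 $3=65530 $4=13
PC=3  beq  $3, $0, L7        | $0=0 $1=6 $2=12 $3=65530 $4=13  [not taken]
PC=4  and  $3, $2, $0        | $0=0 $1=6 $2=12 $3=0 $4=13
PC=5  nor  $1, $3, $0        | $0=0 $1=65535 $2=12 $3=0 $4=13
PC=6  bne  $1, $4, L9        | $0=0 $1=65535 $2=12 $3=0 $4=13  [TAKEN]
PC=7  sub  $1, $0, $4        | $0=0 $1=65523 $2=12 $3=0 $4=13
PC=9  xori  $4, $0, 7        | $0=0 $1=65523 $2=12 $3=0 $4=7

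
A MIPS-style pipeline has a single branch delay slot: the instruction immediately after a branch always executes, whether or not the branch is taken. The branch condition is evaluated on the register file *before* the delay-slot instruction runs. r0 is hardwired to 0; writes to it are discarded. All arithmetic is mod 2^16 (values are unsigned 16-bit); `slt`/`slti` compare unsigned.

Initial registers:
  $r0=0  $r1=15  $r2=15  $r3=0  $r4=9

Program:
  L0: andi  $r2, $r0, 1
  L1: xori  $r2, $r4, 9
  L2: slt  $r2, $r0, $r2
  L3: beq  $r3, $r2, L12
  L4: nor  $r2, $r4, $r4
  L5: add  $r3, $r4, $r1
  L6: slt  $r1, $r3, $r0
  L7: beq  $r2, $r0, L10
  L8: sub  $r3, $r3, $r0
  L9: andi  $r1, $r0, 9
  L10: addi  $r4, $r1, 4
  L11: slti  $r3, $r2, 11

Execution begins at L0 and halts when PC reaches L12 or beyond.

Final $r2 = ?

65526

  step pc=0: andi  $r2, $r0, 1  regs=(0,15,0,0,9)
  step pc=1: xori  $r2, $r4, 9  regs=(0,15,0,0,9)
  step pc=2: slt  $r2, $r0, $r2  regs=(0,15,0,0,9)
  step pc=3: beq  $r3, $r2, L12  cond=T  regs=(0,15,0,0,9)
  step pc=4: nor  $r2, $r4, $r4  regs=(0,15,65526,0,9)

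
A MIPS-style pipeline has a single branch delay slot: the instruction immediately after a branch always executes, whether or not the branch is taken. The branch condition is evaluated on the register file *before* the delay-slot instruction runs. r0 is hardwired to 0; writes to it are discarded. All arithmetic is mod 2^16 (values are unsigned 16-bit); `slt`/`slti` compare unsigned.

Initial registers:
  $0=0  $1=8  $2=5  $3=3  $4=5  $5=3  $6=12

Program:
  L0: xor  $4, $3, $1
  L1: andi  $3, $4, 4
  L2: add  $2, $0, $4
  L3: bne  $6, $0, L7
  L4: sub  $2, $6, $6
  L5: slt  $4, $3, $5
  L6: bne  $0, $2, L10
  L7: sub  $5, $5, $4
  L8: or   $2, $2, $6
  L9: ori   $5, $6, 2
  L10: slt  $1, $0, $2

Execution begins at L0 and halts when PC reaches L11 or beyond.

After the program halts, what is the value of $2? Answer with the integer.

PC=0  xor  $4, $3, $1        | $0=0 $1=8 $2=5 $3=3 $4=11 $5=3 $6=12
PC=1  andi  $3, $4, 4        | $0=0 $1=8 $2=5 $3=0 $4=11 $5=3 $6=12
PC=2  add  $2, $0, $4        | $0=0 $1=8 $2=11 $3=0 $4=11 $5=3 $6=12
PC=3  bne  $6, $0, L7        | $0=0 $1=8 $2=11 $3=0 $4=11 $5=3 $6=12  [TAKEN]
PC=4  sub  $2, $6, $6        | $0=0 $1=8 $2=0 $3=0 $4=11 $5=3 $6=12
PC=7  sub  $5, $5, $4        | $0=0 $1=8 $2=0 $3=0 $4=11 $5=65528 $6=12
PC=8  or   $2, $2, $6        | $0=0 $1=8 $2=12 $3=0 $4=11 $5=65528 $6=12
PC=9  ori   $5, $6, 2        | $0=0 $1=8 $2=12 $3=0 $4=11 $5=14 $6=12
PC=10 slt  $1, $0, $2        | $0=0 $1=1 $2=12 $3=0 $4=11 $5=14 $6=12

12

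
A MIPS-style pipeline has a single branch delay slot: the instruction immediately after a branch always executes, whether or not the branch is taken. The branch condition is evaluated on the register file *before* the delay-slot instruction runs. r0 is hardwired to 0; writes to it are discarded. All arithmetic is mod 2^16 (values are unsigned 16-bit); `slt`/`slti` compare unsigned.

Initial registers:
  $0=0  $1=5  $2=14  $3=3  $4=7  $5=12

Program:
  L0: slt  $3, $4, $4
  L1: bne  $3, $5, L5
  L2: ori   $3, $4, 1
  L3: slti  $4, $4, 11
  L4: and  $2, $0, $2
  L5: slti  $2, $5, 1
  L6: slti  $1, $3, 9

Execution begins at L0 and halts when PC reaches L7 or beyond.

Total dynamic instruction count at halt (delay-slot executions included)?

[0] slt  $3, $4, $4  →  {$0:0, $1:5, $2:14, $3:0, $4:7, $5:12}
[1] bne  $3, $5, L5  →  {$0:0, $1:5, $2:14, $3:0, $4:7, $5:12}  ⟨branch taken⟩
[2] ori   $3, $4, 1  →  {$0:0, $1:5, $2:14, $3:7, $4:7, $5:12}
[5] slti  $2, $5, 1  →  {$0:0, $1:5, $2:0, $3:7, $4:7, $5:12}
[6] slti  $1, $3, 9  →  {$0:0, $1:1, $2:0, $3:7, $4:7, $5:12}

5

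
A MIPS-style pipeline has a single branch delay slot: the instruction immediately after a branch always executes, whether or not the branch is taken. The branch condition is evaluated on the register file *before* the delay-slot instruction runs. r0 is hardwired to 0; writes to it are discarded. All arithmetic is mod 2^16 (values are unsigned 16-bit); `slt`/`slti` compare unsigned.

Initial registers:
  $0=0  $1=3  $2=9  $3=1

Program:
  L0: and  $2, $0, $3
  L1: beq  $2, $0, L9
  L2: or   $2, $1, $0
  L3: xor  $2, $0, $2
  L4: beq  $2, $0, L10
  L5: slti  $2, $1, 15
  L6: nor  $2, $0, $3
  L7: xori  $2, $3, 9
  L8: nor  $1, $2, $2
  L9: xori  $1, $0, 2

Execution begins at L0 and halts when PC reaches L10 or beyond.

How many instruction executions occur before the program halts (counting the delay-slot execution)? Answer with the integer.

4

#0 and  $2, $0, $3 ; 0/3/0/1
#1 beq  $2, $0, L9 ; 0/3/0/1 ; →target
#2 or   $2, $1, $0 ; 0/3/3/1
#9 xori  $1, $0, 2 ; 0/2/3/1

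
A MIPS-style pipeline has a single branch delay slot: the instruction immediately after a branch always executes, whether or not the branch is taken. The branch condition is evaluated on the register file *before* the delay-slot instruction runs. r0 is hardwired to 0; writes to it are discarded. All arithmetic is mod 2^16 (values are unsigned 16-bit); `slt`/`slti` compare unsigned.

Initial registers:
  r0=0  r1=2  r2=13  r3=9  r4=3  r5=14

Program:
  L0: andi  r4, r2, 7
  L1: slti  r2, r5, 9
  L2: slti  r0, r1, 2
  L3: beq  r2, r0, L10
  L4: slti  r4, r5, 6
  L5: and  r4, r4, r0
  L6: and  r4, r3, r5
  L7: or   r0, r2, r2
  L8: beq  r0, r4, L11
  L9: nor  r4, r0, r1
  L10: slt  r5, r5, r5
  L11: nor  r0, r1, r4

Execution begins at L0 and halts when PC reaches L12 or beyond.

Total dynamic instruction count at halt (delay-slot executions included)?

[0] andi  r4, r2, 7  →  {r0:0, r1:2, r2:13, r3:9, r4:5, r5:14}
[1] slti  r2, r5, 9  →  {r0:0, r1:2, r2:0, r3:9, r4:5, r5:14}
[2] slti  r0, r1, 2  →  {r0:0, r1:2, r2:0, r3:9, r4:5, r5:14}
[3] beq  r2, r0, L10  →  {r0:0, r1:2, r2:0, r3:9, r4:5, r5:14}  ⟨branch taken⟩
[4] slti  r4, r5, 6  →  {r0:0, r1:2, r2:0, r3:9, r4:0, r5:14}
[10] slt  r5, r5, r5  →  {r0:0, r1:2, r2:0, r3:9, r4:0, r5:0}
[11] nor  r0, r1, r4  →  {r0:0, r1:2, r2:0, r3:9, r4:0, r5:0}

7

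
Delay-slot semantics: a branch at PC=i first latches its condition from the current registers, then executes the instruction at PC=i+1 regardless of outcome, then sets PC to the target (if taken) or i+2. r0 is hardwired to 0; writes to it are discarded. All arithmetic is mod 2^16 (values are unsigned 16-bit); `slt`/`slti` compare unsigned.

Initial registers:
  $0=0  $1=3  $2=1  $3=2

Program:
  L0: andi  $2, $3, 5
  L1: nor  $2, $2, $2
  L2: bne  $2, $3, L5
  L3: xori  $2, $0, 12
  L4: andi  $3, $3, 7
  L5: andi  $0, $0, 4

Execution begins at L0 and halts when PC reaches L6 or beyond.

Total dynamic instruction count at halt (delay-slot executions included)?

5

  step pc=0: andi  $2, $3, 5  regs=(0,3,0,2)
  step pc=1: nor  $2, $2, $2  regs=(0,3,65535,2)
  step pc=2: bne  $2, $3, L5  cond=T  regs=(0,3,65535,2)
  step pc=3: xori  $2, $0, 12  regs=(0,3,12,2)
  step pc=5: andi  $0, $0, 4  regs=(0,3,12,2)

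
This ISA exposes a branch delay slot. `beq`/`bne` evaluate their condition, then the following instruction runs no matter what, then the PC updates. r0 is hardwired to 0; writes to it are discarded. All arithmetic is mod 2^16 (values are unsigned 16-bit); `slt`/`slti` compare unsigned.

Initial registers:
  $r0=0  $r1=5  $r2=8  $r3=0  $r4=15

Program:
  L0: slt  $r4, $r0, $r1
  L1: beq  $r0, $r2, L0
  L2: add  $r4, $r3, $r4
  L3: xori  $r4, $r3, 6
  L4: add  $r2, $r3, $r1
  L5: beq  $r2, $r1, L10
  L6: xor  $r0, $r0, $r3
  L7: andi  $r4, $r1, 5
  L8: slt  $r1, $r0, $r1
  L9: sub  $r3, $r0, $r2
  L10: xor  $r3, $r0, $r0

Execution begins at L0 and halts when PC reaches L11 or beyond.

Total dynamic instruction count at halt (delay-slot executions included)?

8

PC=0  slt  $r4, $r0, $r1     | $r0=0 $r1=5 $r2=8 $r3=0 $r4=1
PC=1  beq  $r0, $r2, L0      | $r0=0 $r1=5 $r2=8 $r3=0 $r4=1  [not taken]
PC=2  add  $r4, $r3, $r4     | $r0=0 $r1=5 $r2=8 $r3=0 $r4=1
PC=3  xori  $r4, $r3, 6      | $r0=0 $r1=5 $r2=8 $r3=0 $r4=6
PC=4  add  $r2, $r3, $r1     | $r0=0 $r1=5 $r2=5 $r3=0 $r4=6
PC=5  beq  $r2, $r1, L10     | $r0=0 $r1=5 $r2=5 $r3=0 $r4=6  [TAKEN]
PC=6  xor  $r0, $r0, $r3     | $r0=0 $r1=5 $r2=5 $r3=0 $r4=6
PC=10 xor  $r3, $r0, $r0     | $r0=0 $r1=5 $r2=5 $r3=0 $r4=6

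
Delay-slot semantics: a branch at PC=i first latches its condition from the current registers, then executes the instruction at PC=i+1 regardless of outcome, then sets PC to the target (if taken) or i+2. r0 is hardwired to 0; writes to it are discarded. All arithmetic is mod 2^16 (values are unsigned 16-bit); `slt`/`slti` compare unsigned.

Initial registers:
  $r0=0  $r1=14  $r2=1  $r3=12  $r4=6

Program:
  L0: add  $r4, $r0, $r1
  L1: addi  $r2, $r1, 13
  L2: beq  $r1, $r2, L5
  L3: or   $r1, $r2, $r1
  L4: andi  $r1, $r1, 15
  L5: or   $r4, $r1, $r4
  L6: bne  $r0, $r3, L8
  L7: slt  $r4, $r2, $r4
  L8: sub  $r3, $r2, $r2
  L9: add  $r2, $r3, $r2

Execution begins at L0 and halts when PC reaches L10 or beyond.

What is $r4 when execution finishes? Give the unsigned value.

[0] add  $r4, $r0, $r1  →  {$r0:0, $r1:14, $r2:1, $r3:12, $r4:14}
[1] addi  $r2, $r1, 13  →  {$r0:0, $r1:14, $r2:27, $r3:12, $r4:14}
[2] beq  $r1, $r2, L5  →  {$r0:0, $r1:14, $r2:27, $r3:12, $r4:14}  ⟨branch fallthrough⟩
[3] or   $r1, $r2, $r1  →  {$r0:0, $r1:31, $r2:27, $r3:12, $r4:14}
[4] andi  $r1, $r1, 15  →  {$r0:0, $r1:15, $r2:27, $r3:12, $r4:14}
[5] or   $r4, $r1, $r4  →  {$r0:0, $r1:15, $r2:27, $r3:12, $r4:15}
[6] bne  $r0, $r3, L8  →  {$r0:0, $r1:15, $r2:27, $r3:12, $r4:15}  ⟨branch taken⟩
[7] slt  $r4, $r2, $r4  →  {$r0:0, $r1:15, $r2:27, $r3:12, $r4:0}
[8] sub  $r3, $r2, $r2  →  {$r0:0, $r1:15, $r2:27, $r3:0, $r4:0}
[9] add  $r2, $r3, $r2  →  {$r0:0, $r1:15, $r2:27, $r3:0, $r4:0}

0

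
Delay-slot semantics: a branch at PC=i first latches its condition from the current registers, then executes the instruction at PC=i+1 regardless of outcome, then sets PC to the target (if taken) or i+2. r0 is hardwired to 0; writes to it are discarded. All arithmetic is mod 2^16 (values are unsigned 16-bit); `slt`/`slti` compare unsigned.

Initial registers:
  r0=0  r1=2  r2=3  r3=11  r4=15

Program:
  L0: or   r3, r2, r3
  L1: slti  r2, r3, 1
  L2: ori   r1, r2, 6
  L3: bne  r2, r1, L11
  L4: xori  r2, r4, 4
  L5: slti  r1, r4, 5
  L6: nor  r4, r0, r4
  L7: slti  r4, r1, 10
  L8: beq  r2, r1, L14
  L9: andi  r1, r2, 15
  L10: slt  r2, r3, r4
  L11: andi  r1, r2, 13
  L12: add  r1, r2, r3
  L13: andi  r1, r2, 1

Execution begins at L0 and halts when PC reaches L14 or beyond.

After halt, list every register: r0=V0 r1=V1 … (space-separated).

  step pc=0: or   r3, r2, r3  regs=(0,2,3,11,15)
  step pc=1: slti  r2, r3, 1  regs=(0,2,0,11,15)
  step pc=2: ori   r1, r2, 6  regs=(0,6,0,11,15)
  step pc=3: bne  r2, r1, L11  cond=T  regs=(0,6,0,11,15)
  step pc=4: xori  r2, r4, 4  regs=(0,6,11,11,15)
  step pc=11: andi  r1, r2, 13  regs=(0,9,11,11,15)
  step pc=12: add  r1, r2, r3  regs=(0,22,11,11,15)
  step pc=13: andi  r1, r2, 1  regs=(0,1,11,11,15)

r0=0 r1=1 r2=11 r3=11 r4=15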